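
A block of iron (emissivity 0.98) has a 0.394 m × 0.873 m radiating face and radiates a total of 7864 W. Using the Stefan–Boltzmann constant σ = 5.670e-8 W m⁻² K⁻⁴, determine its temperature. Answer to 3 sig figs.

Area A = 0.394 × 0.873 = 0.343962 m².
P = εσAT⁴ ⇒ T = (P/(εσA))^(1/4) = (7864/(0.98×5.670×10⁻⁸×0.343962))^(1/4) = 801 K.

T ≈ 801 K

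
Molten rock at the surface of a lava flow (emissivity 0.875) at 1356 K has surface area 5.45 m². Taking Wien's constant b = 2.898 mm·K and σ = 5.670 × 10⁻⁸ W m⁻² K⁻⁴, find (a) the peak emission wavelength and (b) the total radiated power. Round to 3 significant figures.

λ_max ≈ 2.14×10³ nm; P ≈ 9.14×10⁵ W

(a) λ_max = b/T = 2.898×10⁻³/1356 = 2.137×10⁻⁶ m = 2.14×10³ nm.
Area A = 5.45 m².
(b) P = εσAT⁴ = 0.875×5.670×10⁻⁸×5.45×(1356)⁴ = 9.14×10⁵ W.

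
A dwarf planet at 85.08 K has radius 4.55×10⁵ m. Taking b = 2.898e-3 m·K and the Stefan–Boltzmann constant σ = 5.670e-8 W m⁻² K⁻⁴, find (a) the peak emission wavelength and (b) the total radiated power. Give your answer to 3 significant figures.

(a) λ_max = b/T = 2.898×10⁻³/85.08 = 3.406×10⁻⁵ m = 34.1 μm.
Surface area A = 4πR² = 4π(4.55×10⁵ m)² = 2.60155×10¹² m².
(b) P = σAT⁴ = 5.670×10⁻⁸×2.60155×10¹²×(85.08)⁴ = 7.73×10¹² W.

λ_max ≈ 34.1 μm; P ≈ 7.73×10¹² W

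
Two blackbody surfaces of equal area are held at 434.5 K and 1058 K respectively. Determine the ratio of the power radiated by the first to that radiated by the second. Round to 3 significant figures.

With equal areas, P₁/P₂ = (T₁/T₂)⁴ = (434.5/1058)⁴ = 0.0284.

P₁/P₂ ≈ 0.0284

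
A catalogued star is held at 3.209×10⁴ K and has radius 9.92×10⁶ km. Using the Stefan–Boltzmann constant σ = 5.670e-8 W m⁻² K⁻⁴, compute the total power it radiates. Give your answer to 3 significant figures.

Surface area A = 4πR² = 4π(9.92×10⁹ m)² = 1.23661×10²¹ m².
P = σAT⁴ = 5.670×10⁻⁸ × 1.23661×10²¹ × (3.209×10⁴)⁴ = 7.44×10³¹ W.

P ≈ 7.44×10³¹ W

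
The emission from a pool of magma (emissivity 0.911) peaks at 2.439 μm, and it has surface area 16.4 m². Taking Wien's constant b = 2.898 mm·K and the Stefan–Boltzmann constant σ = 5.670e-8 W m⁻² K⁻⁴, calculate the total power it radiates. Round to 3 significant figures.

P ≈ 1.69×10⁶ W

Wien's law: T = b/λ_max = 2.898×10⁻³/2.439×10⁻⁶ = 1188.19 K.
Area A = 16.4 m².
Then P = εσAT⁴ = 0.911×5.670×10⁻⁸×16.4×(1188.19)⁴ = 1.69×10⁶ W.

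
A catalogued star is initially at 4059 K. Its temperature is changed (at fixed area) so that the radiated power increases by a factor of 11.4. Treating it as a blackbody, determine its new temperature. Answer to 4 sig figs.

P ∝ T⁴, so T₂/T₁ = (P₂/P₁)^(1/4) = (11.4)^(1/4) = 1.83750.
T₂ = 4059 × 1.83750 = 7458 K.

T₂ ≈ 7458 K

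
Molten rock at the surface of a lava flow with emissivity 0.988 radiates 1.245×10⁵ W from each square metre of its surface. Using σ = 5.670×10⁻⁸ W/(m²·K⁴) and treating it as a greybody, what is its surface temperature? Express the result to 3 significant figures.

T ≈ 1.22×10³ K

I = εσT⁴, so T = (I/εσ)^(1/4) = (1.245×10⁵/(0.988×5.670×10⁻⁸))^(1/4) = 1.22×10³ K.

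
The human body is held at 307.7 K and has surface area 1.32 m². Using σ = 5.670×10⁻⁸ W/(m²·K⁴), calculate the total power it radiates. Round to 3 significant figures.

P ≈ 671 W

Area A = 1.32 m².
P = σAT⁴ = 5.670×10⁻⁸ × 1.32 × (307.7)⁴ = 671 W.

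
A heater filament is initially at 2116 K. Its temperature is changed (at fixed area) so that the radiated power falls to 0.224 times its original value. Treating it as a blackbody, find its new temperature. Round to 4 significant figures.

P ∝ T⁴, so T₂/T₁ = (P₂/P₁)^(1/4) = (0.224)^(1/4) = 0.687958.
T₂ = 2116 × 0.687958 = 1456 K.

T₂ ≈ 1456 K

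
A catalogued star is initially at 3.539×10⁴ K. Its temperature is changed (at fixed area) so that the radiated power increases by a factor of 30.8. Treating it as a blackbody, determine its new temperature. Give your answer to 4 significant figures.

T₂ ≈ 8.337×10⁴ K

P ∝ T⁴, so T₂/T₁ = (P₂/P₁)^(1/4) = (30.8)^(1/4) = 2.35580.
T₂ = 3.539×10⁴ × 2.35580 = 8.337×10⁴ K.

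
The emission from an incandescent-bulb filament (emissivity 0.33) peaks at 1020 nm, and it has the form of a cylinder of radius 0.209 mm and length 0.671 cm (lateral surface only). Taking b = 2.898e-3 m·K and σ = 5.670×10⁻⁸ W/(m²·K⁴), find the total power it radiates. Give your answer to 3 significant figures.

P ≈ 10.7 W

Wien's law: T = b/λ_max = 2.898×10⁻³/1.020×10⁻⁶ = 2841.18 K.
Lateral area A = 2πrL = 2π×2.09×10⁻⁴×6.71×10⁻³ = 8.81148×10⁻⁶ m².
Then P = εσAT⁴ = 0.33×5.670×10⁻⁸×8.81148×10⁻⁶×(2841.18)⁴ = 10.7 W.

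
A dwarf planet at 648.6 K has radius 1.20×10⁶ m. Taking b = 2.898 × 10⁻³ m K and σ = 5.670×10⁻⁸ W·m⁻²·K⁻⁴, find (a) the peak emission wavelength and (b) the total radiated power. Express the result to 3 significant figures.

λ_max ≈ 4.47 μm; P ≈ 1.82×10¹⁷ W

(a) λ_max = b/T = 2.898×10⁻³/648.6 = 4.468×10⁻⁶ m = 4.47 μm.
Surface area A = 4πR² = 4π(1.20×10⁶ m)² = 1.80956×10¹³ m².
(b) P = σAT⁴ = 5.670×10⁻⁸×1.80956×10¹³×(648.6)⁴ = 1.82×10¹⁷ W.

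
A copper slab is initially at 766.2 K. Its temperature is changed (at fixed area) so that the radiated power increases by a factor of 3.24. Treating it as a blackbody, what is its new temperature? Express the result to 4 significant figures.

P ∝ T⁴, so T₂/T₁ = (P₂/P₁)^(1/4) = (3.24)^(1/4) = 1.34164.
T₂ = 766.2 × 1.34164 = 1028 K.

T₂ ≈ 1028 K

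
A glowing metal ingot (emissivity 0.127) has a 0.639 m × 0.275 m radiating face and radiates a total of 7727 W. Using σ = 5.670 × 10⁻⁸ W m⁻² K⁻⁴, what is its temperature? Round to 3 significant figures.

Area A = 0.639 × 0.275 = 0.175725 m².
P = εσAT⁴ ⇒ T = (P/(εσA))^(1/4) = (7727/(0.127×5.670×10⁻⁸×0.175725))^(1/4) = 1.57×10³ K.

T ≈ 1.57×10³ K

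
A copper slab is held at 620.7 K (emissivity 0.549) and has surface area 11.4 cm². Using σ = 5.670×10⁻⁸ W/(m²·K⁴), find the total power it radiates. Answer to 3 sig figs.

Area A = 11.4 cm² = 1.14×10⁻³ m².
P = εσAT⁴ = 0.549 × 5.670×10⁻⁸ × 1.14×10⁻³ × (620.7)⁴ = 5.27 W.

P ≈ 5.27 W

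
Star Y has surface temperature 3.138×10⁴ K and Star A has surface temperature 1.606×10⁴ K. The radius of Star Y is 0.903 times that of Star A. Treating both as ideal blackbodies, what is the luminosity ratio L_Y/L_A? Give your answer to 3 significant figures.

L_Y/L_A ≈ 11.9

L ∝ R²T⁴, so L_Y/L_A = (R_Y/R_A)²(T_Y/T_A)⁴ = (0.903)² × (3.138×10⁴/1.606×10⁴)⁴ = 0.815409 × 14.5757 = 11.9.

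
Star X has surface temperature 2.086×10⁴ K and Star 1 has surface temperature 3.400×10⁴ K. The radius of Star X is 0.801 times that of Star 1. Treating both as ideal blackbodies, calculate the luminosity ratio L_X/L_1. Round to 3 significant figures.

L_X/L_1 ≈ 0.0909

L ∝ R²T⁴, so L_X/L_1 = (R_X/R_1)²(T_X/T_1)⁴ = (0.801)² × (2.086×10⁴/3.400×10⁴)⁴ = 0.641601 × 0.141691 = 0.0909.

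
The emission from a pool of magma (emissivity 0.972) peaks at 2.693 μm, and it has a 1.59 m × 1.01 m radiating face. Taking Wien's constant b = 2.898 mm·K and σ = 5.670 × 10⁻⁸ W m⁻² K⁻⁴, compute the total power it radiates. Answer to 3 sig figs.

P ≈ 1.19×10⁵ W

Wien's law: T = b/λ_max = 2.898×10⁻³/2.693×10⁻⁶ = 1076.12 K.
Area A = 1.59 × 1.01 = 1.6059 m².
Then P = εσAT⁴ = 0.972×5.670×10⁻⁸×1.6059×(1076.12)⁴ = 1.19×10⁵ W.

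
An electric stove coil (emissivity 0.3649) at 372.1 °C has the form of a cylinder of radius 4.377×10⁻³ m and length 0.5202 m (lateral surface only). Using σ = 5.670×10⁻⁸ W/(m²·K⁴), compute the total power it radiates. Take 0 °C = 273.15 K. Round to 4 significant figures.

T = 372.1 °C + 273.15 = 645.25 K.
Lateral area A = 2πrL = 2π×4.377×10⁻³×0.5202 = 0.0143063 m².
P = εσAT⁴ = 0.3649 × 5.670×10⁻⁸ × 0.0143063 × (645.25)⁴ = 51.31 W.

P ≈ 51.31 W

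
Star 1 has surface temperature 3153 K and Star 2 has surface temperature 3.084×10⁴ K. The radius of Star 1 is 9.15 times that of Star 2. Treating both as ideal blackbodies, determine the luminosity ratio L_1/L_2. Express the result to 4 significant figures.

L_1/L_2 ≈ 9.147×10⁻³

L ∝ R²T⁴, so L_1/L_2 = (R_1/R_2)²(T_1/T_2)⁴ = (9.15)² × (3153/3.084×10⁴)⁴ = 83.7225 × 1.09254×10⁻⁴ = 9.147×10⁻³.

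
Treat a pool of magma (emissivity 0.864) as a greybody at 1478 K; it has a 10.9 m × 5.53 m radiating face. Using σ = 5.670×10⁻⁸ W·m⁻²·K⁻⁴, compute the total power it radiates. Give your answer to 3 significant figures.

P ≈ 1.41×10⁷ W

Area A = 10.9 × 5.53 = 60.277 m².
P = εσAT⁴ = 0.864 × 5.670×10⁻⁸ × 60.277 × (1478)⁴ = 1.41×10⁷ W.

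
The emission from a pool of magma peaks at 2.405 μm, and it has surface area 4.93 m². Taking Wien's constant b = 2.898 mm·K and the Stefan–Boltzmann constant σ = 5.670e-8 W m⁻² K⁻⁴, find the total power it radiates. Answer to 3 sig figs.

P ≈ 5.89×10⁵ W

Wien's law: T = b/λ_max = 2.898×10⁻³/2.405×10⁻⁶ = 1204.99 K.
Area A = 4.93 m².
Then P = σAT⁴ = 5.670×10⁻⁸×4.93×(1204.99)⁴ = 5.89×10⁵ W.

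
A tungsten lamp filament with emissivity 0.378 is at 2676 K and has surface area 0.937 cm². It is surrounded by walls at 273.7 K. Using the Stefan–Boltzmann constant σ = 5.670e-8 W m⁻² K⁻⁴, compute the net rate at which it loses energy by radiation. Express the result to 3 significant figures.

Net loss ≈ 103 W

Area A = 0.937 cm² = 9.37×10⁻⁵ m².
Net radiated power P_net = εσA(T⁴ − T₀⁴) = 0.378×5.670×10⁻⁸×9.37×10⁻⁵×(2676⁴ − 273.7⁴).
T⁴ − T₀⁴ = 5.12796×10¹³ − 5.61176×10⁹ = 5.12740×10¹³ K⁴, so P_net = 103 W.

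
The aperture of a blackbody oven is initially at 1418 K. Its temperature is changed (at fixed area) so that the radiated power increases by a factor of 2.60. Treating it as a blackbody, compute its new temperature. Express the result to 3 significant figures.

P ∝ T⁴, so T₂/T₁ = (P₂/P₁)^(1/4) = (2.60)^(1/4) = 1.26982.
T₂ = 1418 × 1.26982 = 1.80×10³ K.

T₂ ≈ 1.80×10³ K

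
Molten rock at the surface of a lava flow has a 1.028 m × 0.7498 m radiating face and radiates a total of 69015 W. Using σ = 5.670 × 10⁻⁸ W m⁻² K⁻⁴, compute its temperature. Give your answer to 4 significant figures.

T ≈ 1121 K

Area A = 1.028 × 0.7498 = 0.770794 m².
P = σAT⁴ ⇒ T = (P/(σA))^(1/4) = (69015/(5.670×10⁻⁸×0.770794))^(1/4) = 1121 K.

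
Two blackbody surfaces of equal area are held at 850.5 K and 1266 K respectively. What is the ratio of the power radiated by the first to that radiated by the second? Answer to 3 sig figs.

With equal areas, P₁/P₂ = (T₁/T₂)⁴ = (850.5/1266)⁴ = 0.204.

P₁/P₂ ≈ 0.204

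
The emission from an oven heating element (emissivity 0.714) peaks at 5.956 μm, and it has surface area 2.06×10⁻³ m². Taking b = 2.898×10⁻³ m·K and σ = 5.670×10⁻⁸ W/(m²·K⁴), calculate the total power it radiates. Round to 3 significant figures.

P ≈ 4.67 W

Wien's law: T = b/λ_max = 2.898×10⁻³/5.956×10⁻⁶ = 486.568 K.
Area A = 2.06×10⁻³ m².
Then P = εσAT⁴ = 0.714×5.670×10⁻⁸×2.06×10⁻³×(486.568)⁴ = 4.67 W.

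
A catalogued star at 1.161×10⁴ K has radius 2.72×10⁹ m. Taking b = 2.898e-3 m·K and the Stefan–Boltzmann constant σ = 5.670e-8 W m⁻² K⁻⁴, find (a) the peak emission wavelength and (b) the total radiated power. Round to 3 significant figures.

λ_max ≈ 250 nm; P ≈ 9.58×10²⁸ W

(a) λ_max = b/T = 2.898×10⁻³/1.161×10⁴ = 2.496×10⁻⁷ m = 250 nm.
Surface area A = 4πR² = 4π(2.72×10⁹ m)² = 9.29710×10¹⁹ m².
(b) P = σAT⁴ = 5.670×10⁻⁸×9.29710×10¹⁹×(1.161×10⁴)⁴ = 9.58×10²⁸ W.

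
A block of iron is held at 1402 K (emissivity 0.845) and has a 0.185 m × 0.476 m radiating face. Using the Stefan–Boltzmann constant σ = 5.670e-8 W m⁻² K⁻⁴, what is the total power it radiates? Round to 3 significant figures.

Area A = 0.185 × 0.476 = 0.08806 m².
P = εσAT⁴ = 0.845 × 5.670×10⁻⁸ × 0.08806 × (1402)⁴ = 1.63×10⁴ W.

P ≈ 1.63×10⁴ W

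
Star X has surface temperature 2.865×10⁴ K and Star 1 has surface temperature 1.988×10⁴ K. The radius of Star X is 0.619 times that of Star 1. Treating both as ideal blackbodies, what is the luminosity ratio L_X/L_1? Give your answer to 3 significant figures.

L_X/L_1 ≈ 1.65

L ∝ R²T⁴, so L_X/L_1 = (R_X/R_1)²(T_X/T_1)⁴ = (0.619)² × (2.865×10⁴/1.988×10⁴)⁴ = 0.383161 × 4.31353 = 1.65.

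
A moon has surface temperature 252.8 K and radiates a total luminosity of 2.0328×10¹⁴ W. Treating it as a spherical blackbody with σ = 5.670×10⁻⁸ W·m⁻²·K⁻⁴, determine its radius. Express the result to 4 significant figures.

L = 4πR²σT⁴ ⇒ R = √(L/(4πσT⁴)).
σT⁴ = 231.575 W/m², so R = √(2.0328×10¹⁴/(4π×231.575)) = 2.643×10⁵ m.

R ≈ 2.643×10⁵ m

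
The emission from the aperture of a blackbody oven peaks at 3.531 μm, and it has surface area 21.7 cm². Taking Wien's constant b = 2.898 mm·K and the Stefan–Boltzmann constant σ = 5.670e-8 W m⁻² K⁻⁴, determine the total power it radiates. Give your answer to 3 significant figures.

Wien's law: T = b/λ_max = 2.898×10⁻³/3.531×10⁻⁶ = 820.731 K.
Area A = 21.7 cm² = 2.17×10⁻³ m².
Then P = σAT⁴ = 5.670×10⁻⁸×2.17×10⁻³×(820.731)⁴ = 55.8 W.

P ≈ 55.8 W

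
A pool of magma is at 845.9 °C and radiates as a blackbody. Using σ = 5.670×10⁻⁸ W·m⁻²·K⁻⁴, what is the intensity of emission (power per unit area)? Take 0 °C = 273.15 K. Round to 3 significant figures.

T = 845.9 °C + 273.15 = 1119.05 K.
Stefan–Boltzmann: I = σT⁴ = 5.670×10⁻⁸ × (1119.05)⁴ = 8.89×10⁴ W/m².

I ≈ 8.89×10⁴ W/m²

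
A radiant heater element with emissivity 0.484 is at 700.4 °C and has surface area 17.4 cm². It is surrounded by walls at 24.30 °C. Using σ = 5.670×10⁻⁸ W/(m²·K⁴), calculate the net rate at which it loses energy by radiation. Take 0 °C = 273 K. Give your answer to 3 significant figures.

T = 700.4 °C + 273 = 973.4 K.
Surroundings: T = 24.30 °C + 273 = 297.30 K.
Area A = 17.4 cm² = 1.74×10⁻³ m².
Net radiated power P_net = εσA(T⁴ − T₀⁴) = 0.484×5.670×10⁻⁸×1.74×10⁻³×(973.4⁴ − 297.30⁴).
T⁴ − T₀⁴ = 8.97771×10¹¹ − 7.81231×10⁹ = 8.89959×10¹¹ K⁴, so P_net = 42.5 W.

Net loss ≈ 42.5 W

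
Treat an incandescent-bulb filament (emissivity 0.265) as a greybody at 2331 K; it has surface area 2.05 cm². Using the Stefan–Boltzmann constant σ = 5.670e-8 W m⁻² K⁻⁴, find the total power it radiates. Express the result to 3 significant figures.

Area A = 2.05 cm² = 2.05×10⁻⁴ m².
P = εσAT⁴ = 0.265 × 5.670×10⁻⁸ × 2.05×10⁻⁴ × (2331)⁴ = 90.9 W.

P ≈ 90.9 W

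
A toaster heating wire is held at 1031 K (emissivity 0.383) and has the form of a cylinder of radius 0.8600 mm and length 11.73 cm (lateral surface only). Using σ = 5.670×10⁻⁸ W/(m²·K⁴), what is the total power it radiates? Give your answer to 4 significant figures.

Lateral area A = 2πrL = 2π×8.600×10⁻⁴×0.1173 = 6.33835×10⁻⁴ m².
P = εσAT⁴ = 0.383 × 5.670×10⁻⁸ × 6.33835×10⁻⁴ × (1031)⁴ = 15.55 W.

P ≈ 15.55 W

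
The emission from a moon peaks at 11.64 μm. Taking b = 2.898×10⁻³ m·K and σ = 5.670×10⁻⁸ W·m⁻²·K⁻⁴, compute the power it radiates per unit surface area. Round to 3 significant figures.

Wien's law: T = b/λ_max = 2.898×10⁻³/1.164×10⁻⁵ = 248.969 K.
Then I = σT⁴ = 5.670×10⁻⁸×(248.969)⁴ = 218 W/m².

I ≈ 218 W/m²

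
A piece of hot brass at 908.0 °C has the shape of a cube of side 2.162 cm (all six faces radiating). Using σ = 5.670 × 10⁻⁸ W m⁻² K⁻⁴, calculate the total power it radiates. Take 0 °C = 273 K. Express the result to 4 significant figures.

P ≈ 309.3 W

T = 908.0 °C + 273 = 1181.0 K.
Area A = 6s² = 6×(0.02162 m)² = 2.80455×10⁻³ m².
P = σAT⁴ = 5.670×10⁻⁸ × 2.80455×10⁻³ × (1181.0)⁴ = 309.3 W.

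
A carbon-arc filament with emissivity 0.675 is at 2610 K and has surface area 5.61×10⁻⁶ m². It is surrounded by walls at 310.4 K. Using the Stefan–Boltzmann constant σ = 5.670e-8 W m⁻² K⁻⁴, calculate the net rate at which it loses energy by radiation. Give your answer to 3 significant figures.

Area A = 5.61×10⁻⁶ m².
Net radiated power P_net = εσA(T⁴ − T₀⁴) = 0.675×5.670×10⁻⁸×5.61×10⁻⁶×(2610⁴ − 310.4⁴).
T⁴ − T₀⁴ = 4.64047×10¹³ − 9.28297×10⁹ = 4.63954×10¹³ K⁴, so P_net = 9.96 W.

Net loss ≈ 9.96 W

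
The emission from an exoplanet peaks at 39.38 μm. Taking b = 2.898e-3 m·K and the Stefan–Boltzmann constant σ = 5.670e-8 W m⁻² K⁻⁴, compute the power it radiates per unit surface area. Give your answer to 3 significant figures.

I ≈ 1.66 W/m²

Wien's law: T = b/λ_max = 2.898×10⁻³/3.938×10⁻⁵ = 73.5907 K.
Then I = σT⁴ = 5.670×10⁻⁸×(73.5907)⁴ = 1.66 W/m².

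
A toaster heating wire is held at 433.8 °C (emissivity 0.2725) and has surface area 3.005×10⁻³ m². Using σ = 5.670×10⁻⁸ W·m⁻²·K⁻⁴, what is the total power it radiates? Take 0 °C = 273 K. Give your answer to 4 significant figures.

T = 433.8 °C + 273 = 706.8 K.
Area A = 3.005×10⁻³ m².
P = εσAT⁴ = 0.2725 × 5.670×10⁻⁸ × 3.005×10⁻³ × (706.8)⁴ = 11.59 W.

P ≈ 11.59 W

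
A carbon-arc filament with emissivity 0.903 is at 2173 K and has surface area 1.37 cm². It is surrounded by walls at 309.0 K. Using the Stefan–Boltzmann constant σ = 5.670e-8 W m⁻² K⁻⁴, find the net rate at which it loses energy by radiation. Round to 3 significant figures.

Net loss ≈ 156 W

Area A = 1.37 cm² = 1.37×10⁻⁴ m².
Net radiated power P_net = εσA(T⁴ − T₀⁴) = 0.903×5.670×10⁻⁸×1.37×10⁻⁴×(2173⁴ − 309.0⁴).
T⁴ − T₀⁴ = 2.22966×10¹³ − 9.11662×10⁹ = 2.22875×10¹³ K⁴, so P_net = 156 W.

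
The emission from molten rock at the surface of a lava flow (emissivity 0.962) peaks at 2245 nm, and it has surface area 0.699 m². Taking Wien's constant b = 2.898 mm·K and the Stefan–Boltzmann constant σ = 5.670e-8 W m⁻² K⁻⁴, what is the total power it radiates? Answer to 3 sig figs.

P ≈ 1.06×10⁵ W

Wien's law: T = b/λ_max = 2.898×10⁻³/2.245×10⁻⁶ = 1290.87 K.
Area A = 0.699 m².
Then P = εσAT⁴ = 0.962×5.670×10⁻⁸×0.699×(1290.87)⁴ = 1.06×10⁵ W.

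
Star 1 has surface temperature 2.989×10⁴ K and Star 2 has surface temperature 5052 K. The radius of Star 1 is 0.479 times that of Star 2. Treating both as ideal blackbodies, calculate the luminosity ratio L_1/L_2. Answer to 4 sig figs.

L_1/L_2 ≈ 281.1

L ∝ R²T⁴, so L_1/L_2 = (R_1/R_2)²(T_1/T_2)⁴ = (0.479)² × (2.989×10⁴/5052)⁴ = 0.229441 × 1225.32 = 281.1.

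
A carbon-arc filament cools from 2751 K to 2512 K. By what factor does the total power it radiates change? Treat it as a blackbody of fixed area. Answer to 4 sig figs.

P ∝ T⁴, so P₂/P₁ = (T₂/T₁)⁴ = (2512/2751)⁴ = (0.913123)⁴ = 0.6952.

P₂/P₁ ≈ 0.6952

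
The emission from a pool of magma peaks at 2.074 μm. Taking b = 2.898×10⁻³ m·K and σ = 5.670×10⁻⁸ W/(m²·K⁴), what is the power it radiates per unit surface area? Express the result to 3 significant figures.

I ≈ 2.16×10⁵ W/m²

Wien's law: T = b/λ_max = 2.898×10⁻³/2.074×10⁻⁶ = 1397.30 K.
Then I = σT⁴ = 5.670×10⁻⁸×(1397.30)⁴ = 2.16×10⁵ W/m².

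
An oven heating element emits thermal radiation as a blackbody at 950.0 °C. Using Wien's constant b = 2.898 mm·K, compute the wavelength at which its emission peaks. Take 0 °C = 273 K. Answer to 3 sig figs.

λ_max ≈ 2.37 μm

T = 950.0 °C + 273 = 1223.0 K.
Wien's displacement law: λ_max = b/T = (2.898×10⁻³ m·K)/(1223.0 K) = 2.370×10⁻⁶ m.
That is 2.37 μm, in the infrared range.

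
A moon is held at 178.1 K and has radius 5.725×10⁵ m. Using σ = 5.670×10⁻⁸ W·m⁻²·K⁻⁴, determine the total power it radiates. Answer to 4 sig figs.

P ≈ 2.350×10¹⁴ W

Surface area A = 4πR² = 4π(5.725×10⁵ m)² = 4.11871×10¹² m².
P = σAT⁴ = 5.670×10⁻⁸ × 4.11871×10¹² × (178.1)⁴ = 2.350×10¹⁴ W.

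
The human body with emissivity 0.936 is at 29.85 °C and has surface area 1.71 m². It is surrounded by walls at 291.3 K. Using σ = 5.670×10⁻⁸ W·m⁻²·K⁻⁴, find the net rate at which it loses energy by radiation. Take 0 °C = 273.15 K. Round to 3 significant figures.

Net loss ≈ 111 W

T = 29.85 °C + 273.15 = 303.00 K.
Area A = 1.71 m².
Net radiated power P_net = εσA(T⁴ − T₀⁴) = 0.936×5.670×10⁻⁸×1.71×(303.00⁴ − 291.3⁴).
T⁴ − T₀⁴ = 8.42889×10⁹ − 7.20049×10⁹ = 1.22840×10⁹ K⁴, so P_net = 111 W.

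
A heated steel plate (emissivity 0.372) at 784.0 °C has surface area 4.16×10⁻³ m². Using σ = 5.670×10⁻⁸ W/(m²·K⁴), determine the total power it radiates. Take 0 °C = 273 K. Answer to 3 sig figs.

T = 784.0 °C + 273 = 1057.0 K.
Area A = 4.16×10⁻³ m².
P = εσAT⁴ = 0.372 × 5.670×10⁻⁸ × 4.16×10⁻³ × (1057.0)⁴ = 110 W.

P ≈ 110 W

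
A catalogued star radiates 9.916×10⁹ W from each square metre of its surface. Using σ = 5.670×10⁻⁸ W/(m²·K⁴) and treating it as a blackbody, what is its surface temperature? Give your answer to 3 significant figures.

I = σT⁴, so T = (I/σ)^(1/4) = (9.916×10⁹/(5.670×10⁻⁸))^(1/4) = 2.04×10⁴ K.

T ≈ 2.04×10⁴ K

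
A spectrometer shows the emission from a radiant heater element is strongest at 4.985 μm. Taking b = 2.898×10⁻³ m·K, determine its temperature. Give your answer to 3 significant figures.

Wien's law gives T = b/λ_max = (2.898×10⁻³ m·K)/(4.985×10⁻⁶ m) = 581 K.

T ≈ 581 K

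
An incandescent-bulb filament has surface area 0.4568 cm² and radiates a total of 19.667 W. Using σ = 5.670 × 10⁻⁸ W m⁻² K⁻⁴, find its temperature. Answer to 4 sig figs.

Area A = 0.4568 cm² = 4.568×10⁻⁵ m².
P = σAT⁴ ⇒ T = (P/(σA))^(1/4) = (19.667/(5.670×10⁻⁸×4.568×10⁻⁵))^(1/4) = 1660 K.

T ≈ 1660 K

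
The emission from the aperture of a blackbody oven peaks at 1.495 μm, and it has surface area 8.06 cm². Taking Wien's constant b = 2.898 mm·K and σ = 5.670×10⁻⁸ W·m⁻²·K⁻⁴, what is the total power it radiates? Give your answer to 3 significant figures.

P ≈ 645 W

Wien's law: T = b/λ_max = 2.898×10⁻³/1.495×10⁻⁶ = 1938.46 K.
Area A = 8.06 cm² = 8.06×10⁻⁴ m².
Then P = σAT⁴ = 5.670×10⁻⁸×8.06×10⁻⁴×(1938.46)⁴ = 645 W.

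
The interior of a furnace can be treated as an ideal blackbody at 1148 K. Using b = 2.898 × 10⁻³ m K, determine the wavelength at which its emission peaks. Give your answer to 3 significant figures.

λ_max ≈ 2.52 μm

Wien's displacement law: λ_max = b/T = (2.898×10⁻³ m·K)/(1148 K) = 2.524×10⁻⁶ m.
That is 2.52 μm, in the infrared range.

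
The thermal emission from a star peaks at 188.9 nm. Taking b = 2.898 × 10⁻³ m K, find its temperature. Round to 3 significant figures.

T ≈ 1.53×10⁴ K

Wien's law gives T = b/λ_max = (2.898×10⁻³ m·K)/(1.889×10⁻⁷ m) = 1.53×10⁴ K.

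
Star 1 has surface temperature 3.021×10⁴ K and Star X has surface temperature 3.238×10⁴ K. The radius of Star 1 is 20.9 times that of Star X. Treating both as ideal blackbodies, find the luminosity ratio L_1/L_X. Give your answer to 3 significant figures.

L ∝ R²T⁴, so L_1/L_X = (R_1/R_X)²(T_1/T_X)⁴ = (20.9)² × (3.021×10⁴/3.238×10⁴)⁴ = 436.81 × 0.757697 = 331.

L_1/L_X ≈ 331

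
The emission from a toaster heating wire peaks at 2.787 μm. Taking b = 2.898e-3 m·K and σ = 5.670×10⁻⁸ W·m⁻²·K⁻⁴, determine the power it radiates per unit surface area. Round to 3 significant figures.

Wien's law: T = b/λ_max = 2.898×10⁻³/2.787×10⁻⁶ = 1039.83 K.
Then I = σT⁴ = 5.670×10⁻⁸×(1039.83)⁴ = 6.63×10⁴ W/m².

I ≈ 6.63×10⁴ W/m²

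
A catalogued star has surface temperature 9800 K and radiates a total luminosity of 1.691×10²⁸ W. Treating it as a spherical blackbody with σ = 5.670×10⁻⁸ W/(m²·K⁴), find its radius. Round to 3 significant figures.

R ≈ 1.60×10⁹ m

L = 4πR²σT⁴ ⇒ R = √(L/(4πσT⁴)).
σT⁴ = 5.22983×10⁸ W/m², so R = √(1.691×10²⁸/(4π×5.22983×10⁸)) = 1.60×10⁹ m.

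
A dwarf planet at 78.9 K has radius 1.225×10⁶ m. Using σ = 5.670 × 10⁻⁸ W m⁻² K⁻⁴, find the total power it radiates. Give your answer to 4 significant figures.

Surface area A = 4πR² = 4π(1.225×10⁶ m)² = 1.88574×10¹³ m².
P = σAT⁴ = 5.670×10⁻⁸ × 1.88574×10¹³ × (78.9)⁴ = 4.144×10¹³ W.

P ≈ 4.144×10¹³ W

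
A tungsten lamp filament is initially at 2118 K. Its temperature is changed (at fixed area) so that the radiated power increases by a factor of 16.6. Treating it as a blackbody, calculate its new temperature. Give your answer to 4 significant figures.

P ∝ T⁴, so T₂/T₁ = (P₂/P₁)^(1/4) = (16.6)^(1/4) = 2.01849.
T₂ = 2118 × 2.01849 = 4275 K.

T₂ ≈ 4275 K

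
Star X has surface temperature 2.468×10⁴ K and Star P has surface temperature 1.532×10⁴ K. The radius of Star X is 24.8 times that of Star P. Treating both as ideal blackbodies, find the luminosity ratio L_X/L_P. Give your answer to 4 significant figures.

L ∝ R²T⁴, so L_X/L_P = (R_X/R_P)²(T_X/T_P)⁴ = (24.8)² × (2.468×10⁴/1.532×10⁴)⁴ = 615.04 × 6.73512 = 4142.

L_X/L_P ≈ 4142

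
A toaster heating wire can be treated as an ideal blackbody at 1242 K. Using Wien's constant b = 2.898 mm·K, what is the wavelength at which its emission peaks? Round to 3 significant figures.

Wien's displacement law: λ_max = b/T = (2.898×10⁻³ m·K)/(1242 K) = 2.333×10⁻⁶ m.
That is 2.33 μm, in the infrared range.

λ_max ≈ 2.33 μm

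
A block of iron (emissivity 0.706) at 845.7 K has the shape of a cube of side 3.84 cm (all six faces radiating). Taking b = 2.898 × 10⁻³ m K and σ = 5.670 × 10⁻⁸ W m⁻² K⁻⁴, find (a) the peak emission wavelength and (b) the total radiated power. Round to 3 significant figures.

λ_max ≈ 3.43 μm; P ≈ 181 W

(a) λ_max = b/T = 2.898×10⁻³/845.7 = 3.427×10⁻⁶ m = 3.43 μm.
Area A = 6s² = 6×(0.0384 m)² = 8.84736×10⁻³ m².
(b) P = εσAT⁴ = 0.706×5.670×10⁻⁸×8.84736×10⁻³×(845.7)⁴ = 181 W.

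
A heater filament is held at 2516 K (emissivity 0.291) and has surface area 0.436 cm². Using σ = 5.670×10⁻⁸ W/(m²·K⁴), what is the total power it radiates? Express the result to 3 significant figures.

Area A = 0.436 cm² = 4.36×10⁻⁵ m².
P = εσAT⁴ = 0.291 × 5.670×10⁻⁸ × 4.36×10⁻⁵ × (2516)⁴ = 28.8 W.

P ≈ 28.8 W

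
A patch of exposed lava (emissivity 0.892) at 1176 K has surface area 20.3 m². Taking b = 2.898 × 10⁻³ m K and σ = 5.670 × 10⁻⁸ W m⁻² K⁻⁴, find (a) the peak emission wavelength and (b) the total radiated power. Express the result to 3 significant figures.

λ_max ≈ 2.46 μm; P ≈ 1.96×10⁶ W

(a) λ_max = b/T = 2.898×10⁻³/1176 = 2.464×10⁻⁶ m = 2.46 μm.
Area A = 20.3 m².
(b) P = εσAT⁴ = 0.892×5.670×10⁻⁸×20.3×(1176)⁴ = 1.96×10⁶ W.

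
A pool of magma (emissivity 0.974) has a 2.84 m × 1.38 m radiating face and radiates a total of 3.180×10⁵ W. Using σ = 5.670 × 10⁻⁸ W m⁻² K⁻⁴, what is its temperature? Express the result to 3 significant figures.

Area A = 2.84 × 1.38 = 3.9192 m².
P = εσAT⁴ ⇒ T = (P/(εσA))^(1/4) = (3.180×10⁵/(0.974×5.670×10⁻⁸×3.9192))^(1/4) = 1.10×10³ K.

T ≈ 1.10×10³ K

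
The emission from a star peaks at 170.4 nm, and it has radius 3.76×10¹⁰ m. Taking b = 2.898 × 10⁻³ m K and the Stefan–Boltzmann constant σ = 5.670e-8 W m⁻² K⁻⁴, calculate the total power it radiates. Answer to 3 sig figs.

P ≈ 8.43×10³¹ W

Wien's law: T = b/λ_max = 2.898×10⁻³/1.704×10⁻⁷ = 17007.0 K.
Surface area A = 4πR² = 4π(3.76×10¹⁰ m)² = 1.77658×10²² m².
Then P = σAT⁴ = 5.670×10⁻⁸×1.77658×10²²×(17007.0)⁴ = 8.43×10³¹ W.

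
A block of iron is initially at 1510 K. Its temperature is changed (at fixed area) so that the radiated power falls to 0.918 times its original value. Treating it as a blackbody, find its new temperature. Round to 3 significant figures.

P ∝ T⁴, so T₂/T₁ = (P₂/P₁)^(1/4) = (0.918)^(1/4) = 0.978838.
T₂ = 1510 × 0.978838 = 1.48×10³ K.

T₂ ≈ 1.48×10³ K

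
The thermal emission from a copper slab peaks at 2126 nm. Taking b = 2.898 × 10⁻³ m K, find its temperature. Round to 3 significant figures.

Wien's law gives T = b/λ_max = (2.898×10⁻³ m·K)/(2.126×10⁻⁶ m) = 1.36×10³ K.

T ≈ 1.36×10³ K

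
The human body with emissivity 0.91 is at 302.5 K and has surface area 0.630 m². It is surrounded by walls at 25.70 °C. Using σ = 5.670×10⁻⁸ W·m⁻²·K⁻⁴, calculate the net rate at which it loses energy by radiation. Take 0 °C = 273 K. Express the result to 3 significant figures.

Net loss ≈ 13.4 W

Surroundings: T = 25.70 °C + 273 = 298.70 K.
Area A = 0.630 m².
Net radiated power P_net = εσA(T⁴ − T₀⁴) = 0.91×5.670×10⁻⁸×0.630×(302.5⁴ − 298.70⁴).
T⁴ − T₀⁴ = 8.37339×10⁹ − 7.96051×10⁹ = 4.12880×10⁸ K⁴, so P_net = 13.4 W.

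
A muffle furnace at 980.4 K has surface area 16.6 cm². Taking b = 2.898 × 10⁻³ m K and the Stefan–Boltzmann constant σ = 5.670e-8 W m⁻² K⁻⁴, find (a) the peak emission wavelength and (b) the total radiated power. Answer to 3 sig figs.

λ_max ≈ 2.96 μm; P ≈ 87.0 W

(a) λ_max = b/T = 2.898×10⁻³/980.4 = 2.956×10⁻⁶ m = 2.96 μm.
Area A = 16.6 cm² = 1.66×10⁻³ m².
(b) P = σAT⁴ = 5.670×10⁻⁸×1.66×10⁻³×(980.4)⁴ = 87.0 W.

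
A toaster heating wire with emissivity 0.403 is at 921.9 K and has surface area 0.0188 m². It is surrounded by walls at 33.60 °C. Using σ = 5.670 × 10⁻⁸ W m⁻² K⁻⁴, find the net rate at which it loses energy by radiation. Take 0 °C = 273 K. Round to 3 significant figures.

Net loss ≈ 307 W

Surroundings: T = 33.60 °C + 273 = 306.60 K.
Area A = 0.0188 m².
Net radiated power P_net = εσA(T⁴ − T₀⁴) = 0.403×5.670×10⁻⁸×0.0188×(921.9⁴ − 306.60⁴).
T⁴ − T₀⁴ = 7.22329×10¹¹ − 8.83667×10⁹ = 7.13492×10¹¹ K⁴, so P_net = 307 W.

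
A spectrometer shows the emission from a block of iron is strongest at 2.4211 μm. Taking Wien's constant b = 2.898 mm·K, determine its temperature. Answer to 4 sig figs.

T ≈ 1197 K

Wien's law gives T = b/λ_max = (2.898×10⁻³ m·K)/(2.4211×10⁻⁶ m) = 1197 K.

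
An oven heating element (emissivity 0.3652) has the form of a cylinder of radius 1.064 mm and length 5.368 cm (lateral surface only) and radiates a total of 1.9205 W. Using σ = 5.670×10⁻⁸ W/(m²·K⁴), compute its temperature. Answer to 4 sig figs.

T ≈ 713.0 K

Lateral area A = 2πrL = 2π×1.064×10⁻³×0.05368 = 3.58867×10⁻⁴ m².
P = εσAT⁴ ⇒ T = (P/(εσA))^(1/4) = (1.9205/(0.3652×5.670×10⁻⁸×3.58867×10⁻⁴))^(1/4) = 713.0 K.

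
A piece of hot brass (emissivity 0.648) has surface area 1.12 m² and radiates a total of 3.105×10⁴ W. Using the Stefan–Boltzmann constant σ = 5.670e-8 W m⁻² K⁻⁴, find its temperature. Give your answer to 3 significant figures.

T ≈ 932 K

Area A = 1.12 m².
P = εσAT⁴ ⇒ T = (P/(εσA))^(1/4) = (3.105×10⁴/(0.648×5.670×10⁻⁸×1.12))^(1/4) = 932 K.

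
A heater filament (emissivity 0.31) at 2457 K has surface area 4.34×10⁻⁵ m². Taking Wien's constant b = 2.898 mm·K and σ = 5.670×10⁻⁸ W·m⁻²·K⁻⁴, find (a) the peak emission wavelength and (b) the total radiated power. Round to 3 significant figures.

λ_max ≈ 1.18 μm; P ≈ 27.8 W

(a) λ_max = b/T = 2.898×10⁻³/2457 = 1.179×10⁻⁶ m = 1.18 μm.
Area A = 4.34×10⁻⁵ m².
(b) P = εσAT⁴ = 0.31×5.670×10⁻⁸×4.34×10⁻⁵×(2457)⁴ = 27.8 W.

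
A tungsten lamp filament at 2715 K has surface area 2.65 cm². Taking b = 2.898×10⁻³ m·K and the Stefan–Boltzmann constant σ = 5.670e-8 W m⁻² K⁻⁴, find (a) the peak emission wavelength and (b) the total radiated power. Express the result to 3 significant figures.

λ_max ≈ 1.07×10³ nm; P ≈ 816 W

(a) λ_max = b/T = 2.898×10⁻³/2715 = 1.067×10⁻⁶ m = 1.07×10³ nm.
Area A = 2.65 cm² = 2.65×10⁻⁴ m².
(b) P = σAT⁴ = 5.670×10⁻⁸×2.65×10⁻⁴×(2715)⁴ = 816 W.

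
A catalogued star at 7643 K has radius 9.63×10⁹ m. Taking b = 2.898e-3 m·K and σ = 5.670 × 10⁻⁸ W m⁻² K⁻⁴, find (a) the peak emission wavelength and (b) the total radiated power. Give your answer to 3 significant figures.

(a) λ_max = b/T = 2.898×10⁻³/7643 = 3.792×10⁻⁷ m = 379 nm.
Surface area A = 4πR² = 4π(9.63×10⁹ m)² = 1.16537×10²¹ m².
(b) P = σAT⁴ = 5.670×10⁻⁸×1.16537×10²¹×(7643)⁴ = 2.25×10²⁹ W.

λ_max ≈ 379 nm; P ≈ 2.25×10²⁹ W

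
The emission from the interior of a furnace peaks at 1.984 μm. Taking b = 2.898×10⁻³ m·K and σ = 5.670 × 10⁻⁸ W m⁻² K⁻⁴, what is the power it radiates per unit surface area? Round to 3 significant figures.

I ≈ 2.58×10⁵ W/m²

Wien's law: T = b/λ_max = 2.898×10⁻³/1.984×10⁻⁶ = 1460.69 K.
Then I = σT⁴ = 5.670×10⁻⁸×(1460.69)⁴ = 2.58×10⁵ W/m².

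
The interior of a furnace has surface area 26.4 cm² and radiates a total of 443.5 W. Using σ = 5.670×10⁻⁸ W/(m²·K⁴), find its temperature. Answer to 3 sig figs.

T ≈ 1.31×10³ K

Area A = 26.4 cm² = 2.64×10⁻³ m².
P = σAT⁴ ⇒ T = (P/(σA))^(1/4) = (443.5/(5.670×10⁻⁸×2.64×10⁻³))^(1/4) = 1.31×10³ K.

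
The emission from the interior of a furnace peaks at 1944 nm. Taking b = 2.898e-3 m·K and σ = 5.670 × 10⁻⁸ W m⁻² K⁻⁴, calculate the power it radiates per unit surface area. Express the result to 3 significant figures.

I ≈ 2.80×10⁵ W/m²

Wien's law: T = b/λ_max = 2.898×10⁻³/1.944×10⁻⁶ = 1490.74 K.
Then I = σT⁴ = 5.670×10⁻⁸×(1490.74)⁴ = 2.80×10⁵ W/m².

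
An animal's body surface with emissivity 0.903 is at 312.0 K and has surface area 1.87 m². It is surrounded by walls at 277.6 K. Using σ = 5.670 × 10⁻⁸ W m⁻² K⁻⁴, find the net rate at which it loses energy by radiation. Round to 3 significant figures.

Area A = 1.87 m².
Net radiated power P_net = εσA(T⁴ − T₀⁴) = 0.903×5.670×10⁻⁸×1.87×(312.0⁴ − 277.6⁴).
T⁴ − T₀⁴ = 9.47585×10⁹ − 5.93851×10⁹ = 3.53734×10⁹ K⁴, so P_net = 339 W.

Net loss ≈ 339 W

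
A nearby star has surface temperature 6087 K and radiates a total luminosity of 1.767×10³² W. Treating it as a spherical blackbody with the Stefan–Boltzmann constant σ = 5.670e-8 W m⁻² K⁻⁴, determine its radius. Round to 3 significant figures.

L = 4πR²σT⁴ ⇒ R = √(L/(4πσT⁴)).
σT⁴ = 7.78388×10⁷ W/m², so R = √(1.767×10³²/(4π×7.78388×10⁷)) = 4.25×10¹¹ m.

R ≈ 4.25×10¹¹ m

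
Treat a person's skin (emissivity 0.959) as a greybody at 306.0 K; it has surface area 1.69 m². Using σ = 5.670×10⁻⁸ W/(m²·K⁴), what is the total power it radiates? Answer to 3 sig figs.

Area A = 1.69 m².
P = εσAT⁴ = 0.959 × 5.670×10⁻⁸ × 1.69 × (306.0)⁴ = 806 W.

P ≈ 806 W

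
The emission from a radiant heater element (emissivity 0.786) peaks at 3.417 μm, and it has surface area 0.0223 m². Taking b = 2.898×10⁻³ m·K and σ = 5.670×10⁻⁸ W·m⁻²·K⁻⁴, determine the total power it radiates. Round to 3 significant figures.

Wien's law: T = b/λ_max = 2.898×10⁻³/3.417×10⁻⁶ = 848.112 K.
Area A = 0.0223 m².
Then P = εσAT⁴ = 0.786×5.670×10⁻⁸×0.0223×(848.112)⁴ = 514 W.

P ≈ 514 W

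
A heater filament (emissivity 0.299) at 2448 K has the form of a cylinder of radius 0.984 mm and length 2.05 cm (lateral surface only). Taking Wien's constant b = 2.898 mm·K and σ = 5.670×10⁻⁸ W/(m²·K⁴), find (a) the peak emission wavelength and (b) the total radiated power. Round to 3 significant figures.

(a) λ_max = b/T = 2.898×10⁻³/2448 = 1.184×10⁻⁶ m = 1.18 μm.
Lateral area A = 2πrL = 2π×9.84×10⁻⁴×0.0205 = 1.26744×10⁻⁴ m².
(b) P = εσAT⁴ = 0.299×5.670×10⁻⁸×1.26744×10⁻⁴×(2448)⁴ = 77.2 W.

λ_max ≈ 1.18 μm; P ≈ 77.2 W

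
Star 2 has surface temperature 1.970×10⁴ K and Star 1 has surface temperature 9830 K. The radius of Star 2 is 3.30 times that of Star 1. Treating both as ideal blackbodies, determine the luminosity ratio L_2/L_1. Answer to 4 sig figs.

L ∝ R²T⁴, so L_2/L_1 = (R_2/R_1)²(T_2/T_1)⁴ = (3.30)² × (1.970×10⁴/9830)⁴ = 10.89 × 16.1306 = 175.7.

L_2/L_1 ≈ 175.7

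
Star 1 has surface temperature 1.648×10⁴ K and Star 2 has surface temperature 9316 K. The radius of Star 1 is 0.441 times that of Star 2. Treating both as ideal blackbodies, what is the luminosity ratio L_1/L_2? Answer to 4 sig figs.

L ∝ R²T⁴, so L_1/L_2 = (R_1/R_2)²(T_1/T_2)⁴ = (0.441)² × (1.648×10⁴/9316)⁴ = 0.194481 × 9.79289 = 1.905.

L_1/L_2 ≈ 1.905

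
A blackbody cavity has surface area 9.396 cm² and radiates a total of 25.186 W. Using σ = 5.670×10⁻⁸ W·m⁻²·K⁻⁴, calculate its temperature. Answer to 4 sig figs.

Area A = 9.396 cm² = 9.396×10⁻⁴ m².
P = σAT⁴ ⇒ T = (P/(σA))^(1/4) = (25.186/(5.670×10⁻⁸×9.396×10⁻⁴))^(1/4) = 829.2 K.

T ≈ 829.2 K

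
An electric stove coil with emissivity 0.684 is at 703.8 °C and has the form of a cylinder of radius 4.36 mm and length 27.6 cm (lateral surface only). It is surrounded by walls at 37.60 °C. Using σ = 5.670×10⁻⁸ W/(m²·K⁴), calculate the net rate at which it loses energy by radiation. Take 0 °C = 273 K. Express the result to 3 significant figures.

T = 703.8 °C + 273 = 976.8 K.
Surroundings: T = 37.60 °C + 273 = 310.60 K.
Lateral area A = 2πrL = 2π×4.36×10⁻³×0.276 = 7.56093×10⁻³ m².
Net radiated power P_net = εσA(T⁴ − T₀⁴) = 0.684×5.670×10⁻⁸×7.56093×10⁻³×(976.8⁴ − 310.60⁴).
T⁴ − T₀⁴ = 9.10380×10¹¹ − 9.30692×10⁹ = 9.01073×10¹¹ K⁴, so P_net = 264 W.

Net loss ≈ 264 W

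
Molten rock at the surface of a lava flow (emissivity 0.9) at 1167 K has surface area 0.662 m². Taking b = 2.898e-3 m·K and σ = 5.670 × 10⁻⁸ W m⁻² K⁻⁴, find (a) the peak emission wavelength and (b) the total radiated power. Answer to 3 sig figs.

λ_max ≈ 2.48 μm; P ≈ 6.27×10⁴ W

(a) λ_max = b/T = 2.898×10⁻³/1167 = 2.483×10⁻⁶ m = 2.48 μm.
Area A = 0.662 m².
(b) P = εσAT⁴ = 0.9×5.670×10⁻⁸×0.662×(1167)⁴ = 6.27×10⁴ W.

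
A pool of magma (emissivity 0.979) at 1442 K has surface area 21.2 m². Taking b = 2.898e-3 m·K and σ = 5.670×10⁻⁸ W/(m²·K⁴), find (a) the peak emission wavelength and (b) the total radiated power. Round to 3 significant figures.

λ_max ≈ 2.01×10³ nm; P ≈ 5.09×10⁶ W

(a) λ_max = b/T = 2.898×10⁻³/1442 = 2.010×10⁻⁶ m = 2.01×10³ nm.
Area A = 21.2 m².
(b) P = εσAT⁴ = 0.979×5.670×10⁻⁸×21.2×(1442)⁴ = 5.09×10⁶ W.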